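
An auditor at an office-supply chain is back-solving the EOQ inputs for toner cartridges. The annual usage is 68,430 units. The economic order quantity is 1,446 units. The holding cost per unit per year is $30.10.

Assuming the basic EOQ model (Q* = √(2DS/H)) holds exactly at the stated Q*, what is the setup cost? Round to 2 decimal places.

$459.86

EOQ relation: Q² = 2DS/H, so rearrange for the unknown.
S = Q²H / (2D) = 1,446² × 30.1 / (2 × 68,430) = 459.8610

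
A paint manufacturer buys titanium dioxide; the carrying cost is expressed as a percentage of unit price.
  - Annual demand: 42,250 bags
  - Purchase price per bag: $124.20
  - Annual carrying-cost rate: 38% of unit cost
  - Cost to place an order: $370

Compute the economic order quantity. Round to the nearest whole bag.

Carrying cost H = $124.2 × 38% = $47.1960/bag/yr
Optimal lot size Q* = (2 × 42,250 × $370 / $47.196)^½ ≈ 813.91

814 bags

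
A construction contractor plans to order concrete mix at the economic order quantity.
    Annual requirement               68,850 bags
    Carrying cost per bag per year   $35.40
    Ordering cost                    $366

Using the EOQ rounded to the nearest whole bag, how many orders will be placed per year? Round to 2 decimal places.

57.71 orders per year

Optimal lot size Q* = (2 × 68,850 × $366 / $35.4)^½ ≈ 1,193.18 → Q = 1,193
Orders per year = D/Q = 68,850 / 1,193 = 57.712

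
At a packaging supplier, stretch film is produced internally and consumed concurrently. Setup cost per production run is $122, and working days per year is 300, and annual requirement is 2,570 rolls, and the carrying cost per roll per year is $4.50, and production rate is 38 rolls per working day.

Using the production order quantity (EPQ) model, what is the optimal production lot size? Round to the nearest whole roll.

424 rolls

Daily demand d = 2,570/300 = 8.567; p = 38; 1 − d/p = 0.77456
EPQ = √(2DS / (H(1 − d/p)))
    = √(2 × 2,570 × 122 / (4.5 × 0.77456)) ≈ 424.16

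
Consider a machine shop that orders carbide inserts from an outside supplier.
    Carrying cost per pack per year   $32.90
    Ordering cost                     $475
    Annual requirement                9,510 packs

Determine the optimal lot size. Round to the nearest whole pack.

524 packs

2DS/H = 2·9,510·475/32.9 = 274,604.86
EOQ = √274,604.86 ≈ 524.03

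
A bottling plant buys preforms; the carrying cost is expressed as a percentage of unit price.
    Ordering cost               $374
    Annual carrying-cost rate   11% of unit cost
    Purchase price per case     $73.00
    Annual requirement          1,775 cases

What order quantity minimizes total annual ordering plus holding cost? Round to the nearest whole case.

407 cases

H = i·C = 0.11 × $73 = $8.0300 per case-year
EOQ = √(2DS/H) = √(2 × 1,775 × 374 / 8.03)
    = √(165,342.47) ≈ 406.62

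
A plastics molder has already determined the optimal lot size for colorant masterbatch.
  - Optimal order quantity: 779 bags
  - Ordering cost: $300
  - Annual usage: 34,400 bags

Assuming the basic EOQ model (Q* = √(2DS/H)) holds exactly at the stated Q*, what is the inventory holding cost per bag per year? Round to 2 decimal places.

$34.01

From Q* = √(2DS/H) ⇒ Q*² = 2DS/H.
H = 2DS / Q² = 2 × 34,400 × 300 / 779² = 34.0122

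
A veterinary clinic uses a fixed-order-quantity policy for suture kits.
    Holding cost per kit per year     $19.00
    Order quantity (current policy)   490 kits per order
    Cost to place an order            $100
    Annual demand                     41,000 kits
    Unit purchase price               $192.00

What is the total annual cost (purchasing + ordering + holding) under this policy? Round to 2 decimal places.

Orders/yr = 41,000/490 = 83.673; ordering cost = 83.673 × $100 = $8,367.35
Average inventory = 490/2 = 245; holding cost = 245 × $19 = $4,655.00
Purchase cost = D·C = 41,000 × 192 = $7,872,000.00
Total = $8,367.35 + $4,655.00 + $7,872,000.00 = $7,885,022.35

$7,885,022.35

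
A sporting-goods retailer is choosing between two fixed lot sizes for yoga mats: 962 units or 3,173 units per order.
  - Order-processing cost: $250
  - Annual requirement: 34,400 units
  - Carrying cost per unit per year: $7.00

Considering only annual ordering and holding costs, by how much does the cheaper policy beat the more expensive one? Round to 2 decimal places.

Annual cost at Q: ordering D·S/Q plus holding Q·H/2.
TC(962) = (34,400/962)×250 + (962/2)×7 = $12,306.71
TC(3,173) = (34,400/3,173)×250 + (3,173/2)×7 = $13,815.87
Lots of 962 are cheaper by $1,509.16.

$1,509.16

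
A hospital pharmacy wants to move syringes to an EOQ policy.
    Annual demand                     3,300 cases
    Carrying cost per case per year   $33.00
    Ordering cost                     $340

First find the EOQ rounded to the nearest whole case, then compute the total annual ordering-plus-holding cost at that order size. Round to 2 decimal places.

2DS/H = 2·3,300·340/33 = 68,000.00
EOQ = √68,000.00 ≈ 260.77 → Q = 261 cases
Ordering: D/Q × S = 3,300/261 × $340 = $4,298.85
Holding:  Q/2 × H = 261/2 × $33 = $4,306.50
Total = $4,298.85 + $4,306.50 = $8,605.35

$8,605.35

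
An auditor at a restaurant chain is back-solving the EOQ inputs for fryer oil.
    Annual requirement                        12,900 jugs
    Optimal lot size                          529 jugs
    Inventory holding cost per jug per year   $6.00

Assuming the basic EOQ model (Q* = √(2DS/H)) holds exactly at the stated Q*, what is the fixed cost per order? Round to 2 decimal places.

Since Q* = (2DS/H)^½, squaring gives Q*²·H = 2DS.
S = Q²H / (2D) = 529² × 6 / (2 × 12,900) = 65.0793

$65.08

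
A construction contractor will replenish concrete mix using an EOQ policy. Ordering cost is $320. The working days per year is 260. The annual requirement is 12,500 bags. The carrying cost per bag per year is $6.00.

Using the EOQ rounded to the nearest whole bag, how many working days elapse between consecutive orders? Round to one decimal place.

24.0 days

2DS/H = 2·12,500·320/6 = 1,333,333.33
EOQ = √1,333,333.33 ≈ 1,154.70 → Q = 1,155 bags
Days between orders = 260 / (D/Q) = 260 / 10.823 ≈ 24.024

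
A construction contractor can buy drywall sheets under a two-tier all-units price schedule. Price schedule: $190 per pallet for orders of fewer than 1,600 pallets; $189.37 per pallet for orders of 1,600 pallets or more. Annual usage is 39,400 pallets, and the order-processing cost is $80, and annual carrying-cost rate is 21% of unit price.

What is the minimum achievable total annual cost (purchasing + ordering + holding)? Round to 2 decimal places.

H₁ = 21%×$190 = $39.9000;  H₂ = 21%×$189.37 = $39.7677
EOQ₁ = √(2×39,400×80/39.9000) = 397.49  (< 1,600, feasible at tier 1)
EOQ₂ = √(2×39,400×80/39.7677) = 398.15  (< 1,600 → use Q = 1,600 at tier-2 price)
TC(tier 1 (EOQ₁), Q≈397.5) = $7,501,859.68
TC(tier 2, Q≈1,600.0) = $7,494,962.16
Minimum at tier 2: $7,494,962.16

$7,494,962.16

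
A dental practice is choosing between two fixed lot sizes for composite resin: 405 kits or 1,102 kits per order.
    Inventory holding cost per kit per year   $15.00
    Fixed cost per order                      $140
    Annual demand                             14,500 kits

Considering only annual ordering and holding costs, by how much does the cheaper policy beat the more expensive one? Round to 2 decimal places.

TC(Q) = (D/Q)S + (Q/2)H
TC(405) = (14,500/405)×140 + (405/2)×15 = $8,049.85
TC(1,102) = (14,500/1,102)×140 + (1,102/2)×15 = $10,107.11
Cheaper: Q = 405.  Difference = $2,057.26

$2,057.26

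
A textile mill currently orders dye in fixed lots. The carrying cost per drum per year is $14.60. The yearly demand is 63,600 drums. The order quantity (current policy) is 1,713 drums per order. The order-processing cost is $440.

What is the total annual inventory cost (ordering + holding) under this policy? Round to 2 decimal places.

Ordering: D/Q × S = 63,600/1,713 × $440 = $16,336.25
Holding:  Q/2 × H = 1,713/2 × $14.6 = $12,504.90
Total = $16,336.25 + $12,504.90 = $28,841.15

$28,841.15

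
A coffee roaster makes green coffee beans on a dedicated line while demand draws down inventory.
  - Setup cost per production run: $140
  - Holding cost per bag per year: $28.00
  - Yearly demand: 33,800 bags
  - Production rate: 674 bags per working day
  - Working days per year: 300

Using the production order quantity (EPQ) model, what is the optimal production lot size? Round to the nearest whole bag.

Daily demand d = 33,800/300 = 112.667; p = 674; 1 − d/p = 0.83284
EPQ = √(2DS / (H(1 − d/p)))
    = √(2 × 33,800 × 140 / (28 × 0.83284)) ≈ 637.06

637 bags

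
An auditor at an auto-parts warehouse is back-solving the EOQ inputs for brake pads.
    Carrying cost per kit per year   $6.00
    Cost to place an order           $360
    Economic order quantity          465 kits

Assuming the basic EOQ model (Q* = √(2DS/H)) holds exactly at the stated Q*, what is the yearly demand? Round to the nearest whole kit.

From Q* = √(2DS/H) ⇒ Q*² = 2DS/H.
D = Q²H / (2S) = 465² × 6 / (2 × 360) = 1,801.88

1,802 kits per year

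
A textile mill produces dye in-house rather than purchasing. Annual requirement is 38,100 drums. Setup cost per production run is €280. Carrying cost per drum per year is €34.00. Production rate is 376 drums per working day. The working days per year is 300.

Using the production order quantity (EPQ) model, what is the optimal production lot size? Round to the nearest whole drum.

973 drums

d = 38,100/300 = 127.0000 drums/day;  effective holding cost H(1 − d/p) = 34·(1 − 127.0000/376) = 22.51596
Q* = √(2DS / H_eff) = √(2·38,100·280 / 22.51596) ≈ 973.44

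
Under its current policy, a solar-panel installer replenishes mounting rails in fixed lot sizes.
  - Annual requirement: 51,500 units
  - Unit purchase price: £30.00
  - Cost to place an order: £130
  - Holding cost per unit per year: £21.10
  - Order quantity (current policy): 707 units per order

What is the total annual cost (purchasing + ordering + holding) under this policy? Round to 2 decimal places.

£1,561,928.44

Orders/yr = 51,500/707 = 72.843; ordering cost = 72.843 × £130 = £9,469.59
Average inventory = 707/2 = 353.5; holding cost = 353.5 × £21.1 = £7,458.85
Purchase cost = D·C = 51,500 × 30 = £1,545,000.00
Total = £9,469.59 + £7,458.85 + £1,545,000.00 = £1,561,928.44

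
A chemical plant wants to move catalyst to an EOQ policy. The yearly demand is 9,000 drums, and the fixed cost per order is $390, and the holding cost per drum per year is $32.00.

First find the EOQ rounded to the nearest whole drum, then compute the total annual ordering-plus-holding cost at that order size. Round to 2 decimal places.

2DS/H = 2·9,000·390/32 = 219,375.00
EOQ = √219,375.00 ≈ 468.37 → Q = 468 drums
Annual ordering cost = (D/Q)·S = (9,000/468) × 390 = $7,500.00
Annual holding cost  = (Q/2)·H = (468/2) × 32 = $7,488.00
Total = $7,500.00 + $7,488.00 = $14,988.00

$14,988.00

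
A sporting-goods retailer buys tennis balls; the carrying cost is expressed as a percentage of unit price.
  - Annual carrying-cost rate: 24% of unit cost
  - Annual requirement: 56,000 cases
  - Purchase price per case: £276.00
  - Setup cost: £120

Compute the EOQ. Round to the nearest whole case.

Carrying cost H = £276 × 24% = £66.2400/case/yr
Optimal lot size Q* = (2 × 56,000 × £120 / £66.24)^½ ≈ 450.44

450 cases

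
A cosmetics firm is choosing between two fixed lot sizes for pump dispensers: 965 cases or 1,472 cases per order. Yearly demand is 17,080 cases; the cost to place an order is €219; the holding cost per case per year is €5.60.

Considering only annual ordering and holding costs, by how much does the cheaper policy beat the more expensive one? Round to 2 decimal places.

€84.53

TC(Q) = (D/Q)S + (Q/2)H
TC(965) = (17,080/965)×219 + (965/2)×5.6 = €6,578.19
TC(1,472) = (17,080/1,472)×219 + (1,472/2)×5.6 = €6,662.71
|ΔTC| = |€6,578.19 − €6,662.71| = €84.53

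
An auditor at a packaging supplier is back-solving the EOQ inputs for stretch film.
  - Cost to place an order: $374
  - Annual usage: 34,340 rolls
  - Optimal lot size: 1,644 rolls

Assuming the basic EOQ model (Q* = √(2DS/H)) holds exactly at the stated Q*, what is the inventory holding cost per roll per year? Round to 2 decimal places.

From Q* = √(2DS/H) ⇒ Q*² = 2DS/H.
H = 2DS / Q² = 2 × 34,340 × 374 / 1,644² = 9.5038

$9.50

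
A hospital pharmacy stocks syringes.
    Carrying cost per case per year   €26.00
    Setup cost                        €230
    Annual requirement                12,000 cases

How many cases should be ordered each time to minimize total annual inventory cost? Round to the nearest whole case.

2DS/H = 2·12,000·230/26 = 212,307.69
EOQ = √212,307.69 ≈ 460.77

461 cases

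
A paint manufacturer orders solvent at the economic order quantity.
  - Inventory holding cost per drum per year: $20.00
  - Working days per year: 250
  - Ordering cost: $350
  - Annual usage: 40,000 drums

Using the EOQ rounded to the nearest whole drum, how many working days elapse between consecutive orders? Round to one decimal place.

2DS/H = 2·40,000·350/20 = 1,400,000.00
EOQ = √1,400,000.00 ≈ 1,183.22 → Q = 1,183 drums
Cycle time = (working days × Q)/D = (250 × 1,183) / 40,000 = 7.394 days

7.4 days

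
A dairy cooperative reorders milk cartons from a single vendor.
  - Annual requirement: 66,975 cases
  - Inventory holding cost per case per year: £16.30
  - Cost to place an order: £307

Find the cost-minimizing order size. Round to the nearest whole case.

1,588 cases

Q* = √(2·D·S / H) = √(2·66,975·307 / 16.3) = √2,522,862.0 ≈ 1,588.35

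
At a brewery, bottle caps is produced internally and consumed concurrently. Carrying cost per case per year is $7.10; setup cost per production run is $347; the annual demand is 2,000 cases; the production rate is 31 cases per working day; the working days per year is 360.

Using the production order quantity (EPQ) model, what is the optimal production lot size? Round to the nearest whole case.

488 cases

d = 2,000/360 = 5.5556 cases/day;  effective holding cost H(1 − d/p) = 7.1·(1 − 5.5556/31) = 5.82760
Q* = √(2DS / H_eff) = √(2·2,000·347 / 5.82760) ≈ 488.03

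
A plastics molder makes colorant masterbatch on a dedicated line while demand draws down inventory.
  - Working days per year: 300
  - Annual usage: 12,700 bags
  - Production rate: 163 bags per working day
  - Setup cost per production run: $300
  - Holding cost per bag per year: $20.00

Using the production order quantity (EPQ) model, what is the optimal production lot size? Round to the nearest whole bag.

717 bags

Daily demand d = 12,700/300 = 42.333; p = 163; 1 − d/p = 0.74029
EPQ = √(2DS / (H(1 − d/p)))
    = √(2 × 12,700 × 300 / (20 × 0.74029)) ≈ 717.40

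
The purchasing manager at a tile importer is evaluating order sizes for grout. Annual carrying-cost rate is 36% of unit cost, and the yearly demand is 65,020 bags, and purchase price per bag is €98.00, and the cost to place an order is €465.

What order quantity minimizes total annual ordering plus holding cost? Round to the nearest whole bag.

Carrying cost H = €98 × 36% = €35.2800/bag/yr
Q* = √(2·D·S / H) = √(2·65,020·465 / 35.28) = √1,713,962.6 ≈ 1,309.18

1,309 bags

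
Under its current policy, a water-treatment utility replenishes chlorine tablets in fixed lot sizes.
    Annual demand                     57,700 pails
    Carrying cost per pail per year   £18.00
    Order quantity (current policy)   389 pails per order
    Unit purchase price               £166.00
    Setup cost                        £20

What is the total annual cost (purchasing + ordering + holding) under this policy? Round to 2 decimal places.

£9,584,667.58

Annual ordering cost = (D/Q)·S = (57,700/389) × 20 = £2,966.58
Annual holding cost  = (Q/2)·H = (389/2) × 18 = £3,501.00
Purchase cost = D·C = 57,700 × 166 = £9,578,200.00
Total = £2,966.58 + £3,501.00 + £9,578,200.00 = £9,584,667.58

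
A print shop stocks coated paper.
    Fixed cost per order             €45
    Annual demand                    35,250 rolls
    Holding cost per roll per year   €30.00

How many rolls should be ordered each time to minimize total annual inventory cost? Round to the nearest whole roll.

Optimal lot size Q* = (2 × 35,250 × €45 / €30)^½ ≈ 325.19

325 rolls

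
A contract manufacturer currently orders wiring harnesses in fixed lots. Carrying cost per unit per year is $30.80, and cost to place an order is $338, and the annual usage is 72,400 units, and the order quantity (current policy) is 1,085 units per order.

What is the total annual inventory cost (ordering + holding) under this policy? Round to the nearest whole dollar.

$39,263

Ordering: D/Q × S = 72,400/1,085 × $338 = $22,554.10
Holding:  Q/2 × H = 1,085/2 × $30.8 = $16,709.00
Total = $22,554.10 + $16,709.00 = $39,263.10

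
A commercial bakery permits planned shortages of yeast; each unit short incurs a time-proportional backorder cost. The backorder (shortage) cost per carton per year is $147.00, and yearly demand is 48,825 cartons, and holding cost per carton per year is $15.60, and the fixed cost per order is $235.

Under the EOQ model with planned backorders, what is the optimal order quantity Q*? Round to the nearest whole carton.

Q* = √(2DS/H) · √((H + b)/b)
   = √(2 × 48,825 × 235 / 15.6) · √((15.6 + 147) / 147)
   = 1,212.852 × 1.0517 ≈ 1,275.58

1,276 cartons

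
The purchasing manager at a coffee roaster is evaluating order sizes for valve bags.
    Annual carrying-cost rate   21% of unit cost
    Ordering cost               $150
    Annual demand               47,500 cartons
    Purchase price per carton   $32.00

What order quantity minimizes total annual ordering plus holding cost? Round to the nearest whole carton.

Carrying cost H = $32 × 21% = $6.7200/carton/yr
EOQ = √(2DS/H) = √(2 × 47,500 × 150 / 6.72)
    = √(2,120,535.71) ≈ 1,456.21

1,456 cartons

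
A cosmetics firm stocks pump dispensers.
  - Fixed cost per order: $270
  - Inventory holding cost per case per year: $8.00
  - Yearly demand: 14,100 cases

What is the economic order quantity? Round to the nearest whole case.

Q* = √(2·D·S / H) = √(2·14,100·270 / 8) = √951,750.0 ≈ 975.58

976 cases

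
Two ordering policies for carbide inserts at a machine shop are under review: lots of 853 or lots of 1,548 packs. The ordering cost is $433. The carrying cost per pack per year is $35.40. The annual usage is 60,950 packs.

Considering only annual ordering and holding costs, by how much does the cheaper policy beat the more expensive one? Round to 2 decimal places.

TC(Q) = (D/Q)S + (Q/2)H
TC(853) = (60,950/853)×433 + (853/2)×35.4 = $46,037.55
TC(1,548) = (60,950/1,548)×433 + (1,548/2)×35.4 = $44,448.28
|ΔTC| = |$46,037.55 − $44,448.28| = $1,589.27

$1,589.27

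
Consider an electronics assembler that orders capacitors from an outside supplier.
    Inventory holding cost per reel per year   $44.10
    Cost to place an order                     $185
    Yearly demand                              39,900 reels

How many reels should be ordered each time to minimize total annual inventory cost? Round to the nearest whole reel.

579 reels

EOQ = √(2DS/H) = √(2 × 39,900 × 185 / 44.1)
    = √(334,761.90) ≈ 578.59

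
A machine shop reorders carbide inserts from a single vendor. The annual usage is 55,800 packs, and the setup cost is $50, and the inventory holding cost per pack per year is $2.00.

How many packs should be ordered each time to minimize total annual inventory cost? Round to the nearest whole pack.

2DS/H = 2·55,800·50/2 = 2,790,000.00
EOQ = √2,790,000.00 ≈ 1,670.33

1,670 packs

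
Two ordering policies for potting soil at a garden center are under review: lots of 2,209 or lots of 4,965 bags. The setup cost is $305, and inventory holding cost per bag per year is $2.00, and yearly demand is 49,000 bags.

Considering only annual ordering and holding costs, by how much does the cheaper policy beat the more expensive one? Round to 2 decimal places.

$999.43

For each Q, cost = (D/Q)·S + (Q/2)·H.
TC(2,209) = (49,000/2,209)×305 + (2,209/2)×2 = $8,974.50
TC(4,965) = (49,000/4,965)×305 + (4,965/2)×2 = $7,975.07
Lots of 4,965 are cheaper by $999.43.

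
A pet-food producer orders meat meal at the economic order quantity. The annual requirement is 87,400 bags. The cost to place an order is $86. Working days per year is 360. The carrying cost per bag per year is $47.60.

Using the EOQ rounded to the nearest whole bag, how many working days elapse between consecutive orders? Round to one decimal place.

2.3 days

Optimal lot size Q* = (2 × 87,400 × $86 / $47.6)^½ ≈ 561.97 → Q = 562 bags
Cycle time = (working days × Q)/D = (360 × 562) / 87,400 = 2.315 days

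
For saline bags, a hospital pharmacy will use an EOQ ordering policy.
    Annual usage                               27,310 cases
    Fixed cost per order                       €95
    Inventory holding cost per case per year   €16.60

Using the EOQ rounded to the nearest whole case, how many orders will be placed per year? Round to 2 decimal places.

Optimal lot size Q* = (2 × 27,310 × €95 / €16.6)^½ ≈ 559.09 → Q = 559
N = D/Q = 27,310/559 ≈ 48.855 orders/yr

48.86 orders per year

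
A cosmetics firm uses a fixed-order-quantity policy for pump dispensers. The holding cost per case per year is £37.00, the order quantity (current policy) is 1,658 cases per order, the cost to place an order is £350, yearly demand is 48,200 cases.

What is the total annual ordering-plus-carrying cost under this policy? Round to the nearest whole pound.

Annual ordering cost = (D/Q)·S = (48,200/1,658) × 350 = £10,174.91
Annual holding cost  = (Q/2)·H = (1,658/2) × 37 = £30,673.00
Total = £10,174.91 + £30,673.00 = £40,847.91

£40,848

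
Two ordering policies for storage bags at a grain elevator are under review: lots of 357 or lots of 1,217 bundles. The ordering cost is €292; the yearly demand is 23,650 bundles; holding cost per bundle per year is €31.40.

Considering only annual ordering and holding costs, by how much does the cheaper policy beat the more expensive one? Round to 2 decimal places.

€167.53

TC(Q) = (D/Q)S + (Q/2)H
TC(357) = (23,650/357)×292 + (357/2)×31.4 = €24,948.88
TC(1,217) = (23,650/1,217)×292 + (1,217/2)×31.4 = €24,781.35
Lots of 1,217 are cheaper by €167.53.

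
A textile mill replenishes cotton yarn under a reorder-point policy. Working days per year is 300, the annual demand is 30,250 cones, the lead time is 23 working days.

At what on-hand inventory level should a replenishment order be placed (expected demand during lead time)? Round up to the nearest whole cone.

2,320 cones

Daily demand d = 30,250 / 300 = 100.833 cones/day
Demand during lead time = 100.833 × 23 = 2,319.17
Reorder point = 2,319.17 → round up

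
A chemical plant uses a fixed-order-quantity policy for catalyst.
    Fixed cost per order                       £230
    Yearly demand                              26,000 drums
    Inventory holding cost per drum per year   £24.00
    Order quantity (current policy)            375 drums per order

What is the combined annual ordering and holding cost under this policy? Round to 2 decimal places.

Ordering: D/Q × S = 26,000/375 × £230 = £15,946.67
Holding:  Q/2 × H = 375/2 × £24 = £4,500.00
Total = £15,946.67 + £4,500.00 = £20,446.67

£20,446.67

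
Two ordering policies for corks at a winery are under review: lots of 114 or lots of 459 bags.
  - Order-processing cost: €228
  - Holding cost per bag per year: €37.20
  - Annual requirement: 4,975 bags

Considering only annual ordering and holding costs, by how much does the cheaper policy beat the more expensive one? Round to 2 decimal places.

Annual cost at Q: ordering D·S/Q plus holding Q·H/2.
TC(114) = (4,975/114)×228 + (114/2)×37.2 = €12,070.40
TC(459) = (4,975/459)×228 + (459/2)×37.2 = €11,008.64
Cheaper: Q = 459.  Difference = €1,061.76

€1,061.76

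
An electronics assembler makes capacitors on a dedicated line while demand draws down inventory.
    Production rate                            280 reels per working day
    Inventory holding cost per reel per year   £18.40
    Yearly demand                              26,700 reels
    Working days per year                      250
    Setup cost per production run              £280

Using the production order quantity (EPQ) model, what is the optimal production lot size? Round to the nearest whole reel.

Daily demand d = 26,700/250 = 106.800; p = 280; 1 − d/p = 0.61857
EPQ = √(2DS / (H(1 − d/p)))
    = √(2 × 26,700 × 280 / (18.4 × 0.61857)) ≈ 1,146.16

1,146 reels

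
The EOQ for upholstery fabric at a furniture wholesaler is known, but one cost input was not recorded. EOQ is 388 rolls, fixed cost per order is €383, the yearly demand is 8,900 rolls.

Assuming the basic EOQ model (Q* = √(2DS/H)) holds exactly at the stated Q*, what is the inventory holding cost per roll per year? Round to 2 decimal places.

Since Q* = (2DS/H)^½, squaring gives Q*²·H = 2DS.
H = 2DS / Q² = 2 × 8,900 × 383 / 388² = 45.2851

€45.29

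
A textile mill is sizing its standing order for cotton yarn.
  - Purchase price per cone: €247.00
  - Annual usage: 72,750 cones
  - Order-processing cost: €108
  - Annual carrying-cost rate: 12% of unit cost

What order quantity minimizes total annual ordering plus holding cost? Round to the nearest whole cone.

728 cones

Carrying cost H = €247 × 12% = €29.6400/cone/yr
Q* = √(2·D·S / H) = √(2·72,750·108 / 29.64) = √530,161.9 ≈ 728.12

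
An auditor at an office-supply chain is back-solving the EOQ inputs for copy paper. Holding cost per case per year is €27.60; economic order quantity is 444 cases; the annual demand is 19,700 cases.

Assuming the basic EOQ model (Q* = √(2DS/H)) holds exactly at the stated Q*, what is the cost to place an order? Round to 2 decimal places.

€138.10

EOQ relation: Q² = 2DS/H, so rearrange for the unknown.
S = Q²H / (2D) = 444² × 27.6 / (2 × 19,700) = 138.0953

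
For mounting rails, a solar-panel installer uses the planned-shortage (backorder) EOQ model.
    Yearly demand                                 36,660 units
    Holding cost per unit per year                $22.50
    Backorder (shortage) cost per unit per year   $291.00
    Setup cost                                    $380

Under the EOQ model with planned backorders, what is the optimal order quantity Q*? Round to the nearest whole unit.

1,155 units

Basic EOQ = √(2·36,660·380/22.5) = 1,112.786
Backorder adjustment √((H+b)/b) = √((22.5+291)/291) = 1.0379
Q* = 1,112.786 × 1.0379 ≈ 1,155.01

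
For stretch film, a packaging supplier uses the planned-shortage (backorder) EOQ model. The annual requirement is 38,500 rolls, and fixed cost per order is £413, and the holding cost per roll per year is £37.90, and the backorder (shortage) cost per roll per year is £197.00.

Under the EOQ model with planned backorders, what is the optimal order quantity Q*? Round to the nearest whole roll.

1,000 rolls

Basic EOQ = √(2·38,500·413/37.9) = 916.011
Backorder adjustment √((H+b)/b) = √((37.9+197)/197) = 1.0920
Q* = 916.011 × 1.0920 ≈ 1,000.25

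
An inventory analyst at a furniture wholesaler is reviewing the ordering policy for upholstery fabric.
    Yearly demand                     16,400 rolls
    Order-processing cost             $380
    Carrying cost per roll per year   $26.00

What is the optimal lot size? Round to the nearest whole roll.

EOQ = √(2DS/H) = √(2 × 16,400 × 380 / 26)
    = √(479,384.62) ≈ 692.38

692 rolls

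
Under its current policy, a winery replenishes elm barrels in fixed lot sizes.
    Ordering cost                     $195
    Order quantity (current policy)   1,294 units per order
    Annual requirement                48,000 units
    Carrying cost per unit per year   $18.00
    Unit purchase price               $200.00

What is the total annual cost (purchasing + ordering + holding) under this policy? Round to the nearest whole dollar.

Annual ordering cost = (D/Q)·S = (48,000/1,294) × 195 = $7,233.38
Annual holding cost  = (Q/2)·H = (1,294/2) × 18 = $11,646.00
Purchase cost = D·C = 48,000 × 200 = $9,600,000.00
Total = $7,233.38 + $11,646.00 + $9,600,000.00 = $9,618,879.38

$9,618,879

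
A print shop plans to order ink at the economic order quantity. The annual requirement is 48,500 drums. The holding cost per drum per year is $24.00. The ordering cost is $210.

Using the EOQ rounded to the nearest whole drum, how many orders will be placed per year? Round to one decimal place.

Q* = √(2·D·S / H) = √(2·48,500·210 / 24) = √848,750.0 ≈ 921.28 → Q = 921
Orders per year = D/Q = 48,500 / 921 = 52.660

52.7 orders per year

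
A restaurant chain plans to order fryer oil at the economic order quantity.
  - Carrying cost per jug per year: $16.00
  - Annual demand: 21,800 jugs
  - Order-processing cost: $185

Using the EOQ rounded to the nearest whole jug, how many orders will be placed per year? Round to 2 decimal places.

2DS/H = 2·21,800·185/16 = 504,125.00
EOQ = √504,125.00 ≈ 710.02 → Q = 710
Orders per year = D/Q = 21,800 / 710 = 30.704

30.70 orders per year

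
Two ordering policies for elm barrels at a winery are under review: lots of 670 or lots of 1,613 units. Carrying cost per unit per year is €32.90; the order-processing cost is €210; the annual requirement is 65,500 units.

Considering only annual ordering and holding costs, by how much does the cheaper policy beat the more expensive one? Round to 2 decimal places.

For each Q, cost = (D/Q)·S + (Q/2)·H.
TC(670) = (65,500/670)×210 + (670/2)×32.9 = €31,551.35
TC(1,613) = (65,500/1,613)×210 + (1,613/2)×32.9 = €35,061.44
|ΔTC| = |€31,551.35 − €35,061.44| = €3,510.09

€3,510.09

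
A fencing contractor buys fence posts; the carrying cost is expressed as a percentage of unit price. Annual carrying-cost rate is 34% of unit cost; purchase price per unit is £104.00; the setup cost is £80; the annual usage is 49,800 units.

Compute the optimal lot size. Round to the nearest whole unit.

475 units

H = i·C = 0.34 × £104 = £35.3600 per unit-year
Optimal lot size Q* = (2 × 49,800 × £80 / £35.36)^½ ≈ 474.70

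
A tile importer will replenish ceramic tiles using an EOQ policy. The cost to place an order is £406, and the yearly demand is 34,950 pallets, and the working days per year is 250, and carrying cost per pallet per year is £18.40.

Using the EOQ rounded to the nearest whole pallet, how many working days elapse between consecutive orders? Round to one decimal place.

8.9 days

2DS/H = 2·34,950·406/18.4 = 1,542,358.70
EOQ = √1,542,358.70 ≈ 1,241.92 → Q = 1,242 pallets
Cycle time = (working days × Q)/D = (250 × 1,242) / 34,950 = 8.884 days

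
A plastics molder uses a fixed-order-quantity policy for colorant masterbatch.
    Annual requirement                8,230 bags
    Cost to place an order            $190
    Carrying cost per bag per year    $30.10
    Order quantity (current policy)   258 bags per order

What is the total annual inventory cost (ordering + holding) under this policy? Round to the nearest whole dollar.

$9,944

Ordering: D/Q × S = 8,230/258 × $190 = $6,060.85
Holding:  Q/2 × H = 258/2 × $30.1 = $3,882.90
Total = $6,060.85 + $3,882.90 = $9,943.75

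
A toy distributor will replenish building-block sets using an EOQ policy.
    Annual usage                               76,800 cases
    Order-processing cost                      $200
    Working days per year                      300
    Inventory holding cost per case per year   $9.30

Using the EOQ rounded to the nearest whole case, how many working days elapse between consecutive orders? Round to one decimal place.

7.1 days

Optimal lot size Q* = (2 × 76,800 × $200 / $9.3)^½ ≈ 1,817.48 → Q = 1,817 cases
Cycle time = (working days × Q)/D = (300 × 1,817) / 76,800 = 7.098 days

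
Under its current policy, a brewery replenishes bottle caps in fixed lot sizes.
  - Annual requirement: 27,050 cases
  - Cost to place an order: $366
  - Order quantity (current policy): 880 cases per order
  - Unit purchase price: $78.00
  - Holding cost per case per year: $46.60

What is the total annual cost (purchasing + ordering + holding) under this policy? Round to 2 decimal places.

$2,141,654.34

Orders/yr = 27,050/880 = 30.739; ordering cost = 30.739 × $366 = $11,250.34
Average inventory = 880/2 = 440; holding cost = 440 × $46.6 = $20,504.00
Purchase cost = D·C = 27,050 × 78 = $2,109,900.00
Total = $11,250.34 + $20,504.00 + $2,109,900.00 = $2,141,654.34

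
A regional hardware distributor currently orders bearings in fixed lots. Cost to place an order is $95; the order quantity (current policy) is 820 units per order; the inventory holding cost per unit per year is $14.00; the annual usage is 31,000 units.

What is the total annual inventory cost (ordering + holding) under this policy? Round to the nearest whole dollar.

$9,331

Annual ordering cost = (D/Q)·S = (31,000/820) × 95 = $3,591.46
Annual holding cost  = (Q/2)·H = (820/2) × 14 = $5,740.00
Total = $3,591.46 + $5,740.00 = $9,331.46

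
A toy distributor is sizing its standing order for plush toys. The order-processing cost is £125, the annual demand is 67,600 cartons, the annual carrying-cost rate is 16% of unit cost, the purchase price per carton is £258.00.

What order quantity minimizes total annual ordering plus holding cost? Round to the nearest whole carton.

Carrying cost H = £258 × 16% = £41.2800/carton/yr
2DS/H = 2·67,600·125/41.28 = 409,399.22
EOQ = √409,399.22 ≈ 639.84

640 cartons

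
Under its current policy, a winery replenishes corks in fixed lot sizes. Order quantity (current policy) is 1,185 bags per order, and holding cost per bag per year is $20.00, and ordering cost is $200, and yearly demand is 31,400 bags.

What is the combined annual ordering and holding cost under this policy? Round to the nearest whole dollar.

Annual ordering cost = (D/Q)·S = (31,400/1,185) × 200 = $5,299.58
Annual holding cost  = (Q/2)·H = (1,185/2) × 20 = $11,850.00
Total = $5,299.58 + $11,850.00 = $17,149.58

$17,150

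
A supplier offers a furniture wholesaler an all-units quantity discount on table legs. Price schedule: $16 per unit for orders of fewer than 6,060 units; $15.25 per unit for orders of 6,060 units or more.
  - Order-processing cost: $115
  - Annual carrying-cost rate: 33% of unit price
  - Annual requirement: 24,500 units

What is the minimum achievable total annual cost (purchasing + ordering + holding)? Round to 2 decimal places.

H₁ = 33%×$16 = $5.2800;  H₂ = 33%×$15.25 = $5.0325
EOQ₁ = √(2×24,500×115/5.2800) = 1,033.07  (< 6,060, feasible at tier 1)
EOQ₂ = √(2×24,500×115/5.0325) = 1,058.17  (< 6,060 → use Q = 6,060 at tier-2 price)
TC(tier 1 (EOQ₁), Q≈1,033.1) = $397,454.61
TC(tier 2, Q≈6,060.0) = $389,338.41
Minimum at tier 2: $389,338.41

$389,338.41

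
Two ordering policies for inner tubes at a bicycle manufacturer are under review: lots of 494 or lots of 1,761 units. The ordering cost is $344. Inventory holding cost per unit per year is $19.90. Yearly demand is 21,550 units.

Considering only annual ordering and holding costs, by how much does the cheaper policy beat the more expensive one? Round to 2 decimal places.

For each Q, cost = (D/Q)·S + (Q/2)·H.
TC(494) = (21,550/494)×344 + (494/2)×19.9 = $19,921.78
TC(1,761) = (21,550/1,761)×344 + (1,761/2)×19.9 = $21,731.60
Lots of 494 are cheaper by $1,809.83.

$1,809.83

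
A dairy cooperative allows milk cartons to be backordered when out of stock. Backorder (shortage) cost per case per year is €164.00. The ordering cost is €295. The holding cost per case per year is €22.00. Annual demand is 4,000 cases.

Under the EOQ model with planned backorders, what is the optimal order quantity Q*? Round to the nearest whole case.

Q* = √(2DS/H) · √((H + b)/b)
   = √(2 × 4,000 × 295 / 22) · √((22 + 164) / 164)
   = 327.525 × 1.0650 ≈ 348.80

349 cases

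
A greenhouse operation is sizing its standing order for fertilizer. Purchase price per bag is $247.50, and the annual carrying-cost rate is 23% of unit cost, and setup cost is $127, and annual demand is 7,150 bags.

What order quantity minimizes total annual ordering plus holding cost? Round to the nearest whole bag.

179 bags

Carrying cost H = $247.5 × 23% = $56.9250/bag/yr
EOQ = √(2DS/H) = √(2 × 7,150 × 127 / 56.925)
    = √(31,903.38) ≈ 178.62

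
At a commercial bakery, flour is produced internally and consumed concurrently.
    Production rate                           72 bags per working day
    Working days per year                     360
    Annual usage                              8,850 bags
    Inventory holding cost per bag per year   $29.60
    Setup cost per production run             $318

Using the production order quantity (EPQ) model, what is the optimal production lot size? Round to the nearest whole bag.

537 bags

Daily demand d = 8,850/360 = 24.583; p = 72; 1 − d/p = 0.65856
EPQ = √(2DS / (H(1 − d/p)))
    = √(2 × 8,850 × 318 / (29.6 × 0.65856)) ≈ 537.35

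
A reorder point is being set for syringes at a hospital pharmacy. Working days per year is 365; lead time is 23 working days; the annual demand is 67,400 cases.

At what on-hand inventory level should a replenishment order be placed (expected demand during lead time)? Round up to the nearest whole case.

Daily demand d = 67,400 / 365 = 184.658 cases/day
Demand during lead time = 184.658 × 23 = 4,247.12
Reorder point = 4,247.12 → round up

4,248 cases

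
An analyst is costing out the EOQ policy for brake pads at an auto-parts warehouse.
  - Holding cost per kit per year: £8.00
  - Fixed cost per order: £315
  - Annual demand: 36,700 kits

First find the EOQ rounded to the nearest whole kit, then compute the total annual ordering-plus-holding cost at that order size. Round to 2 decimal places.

£13,600.29

2DS/H = 2·36,700·315/8 = 2,890,125.00
EOQ = √2,890,125.00 ≈ 1,700.04 → Q = 1,700 kits
Orders/yr = 36,700/1,700 = 21.588; ordering cost = 21.588 × £315 = £6,800.29
Average inventory = 1,700/2 = 850; holding cost = 850 × £8 = £6,800.00
Total = £6,800.29 + £6,800.00 = £13,600.29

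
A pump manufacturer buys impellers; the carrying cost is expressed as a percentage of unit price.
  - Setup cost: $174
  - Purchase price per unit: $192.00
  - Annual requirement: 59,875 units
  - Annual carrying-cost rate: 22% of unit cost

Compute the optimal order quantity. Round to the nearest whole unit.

702 units

Holding cost per unit per year: H = 22% × $192 = $42.2400
EOQ = √(2DS/H) = √(2 × 59,875 × 174 / 42.24)
    = √(493,288.35) ≈ 702.34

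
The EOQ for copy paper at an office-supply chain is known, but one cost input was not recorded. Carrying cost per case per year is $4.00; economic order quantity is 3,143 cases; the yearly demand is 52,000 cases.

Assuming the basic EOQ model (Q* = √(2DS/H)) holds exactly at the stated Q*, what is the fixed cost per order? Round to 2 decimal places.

EOQ relation: Q² = 2DS/H, so rearrange for the unknown.
S = Q²H / (2D) = 3,143² × 4 / (2 × 52,000) = 379.9403

$379.94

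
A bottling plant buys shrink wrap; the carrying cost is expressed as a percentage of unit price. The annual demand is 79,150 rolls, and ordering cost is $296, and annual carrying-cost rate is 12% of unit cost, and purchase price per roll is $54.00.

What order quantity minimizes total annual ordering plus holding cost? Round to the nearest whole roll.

2,689 rolls

H = i·C = 0.12 × $54 = $6.4800 per roll-year
Q* = √(2·D·S / H) = √(2·79,150·296 / 6.48) = √7,230,987.7 ≈ 2,689.05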